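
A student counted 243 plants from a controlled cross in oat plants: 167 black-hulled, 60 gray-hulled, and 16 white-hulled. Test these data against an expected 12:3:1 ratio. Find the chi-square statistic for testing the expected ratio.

Under the 12:3:1 hypothesis (Σ ratio = 16, N = 243):
  black-hulled: 243 × 12/16 = 182.25
  gray-hulled: 243 × 3/16 = 45.5625
  white-hulled: 243 × 1/16 = 15.1875
χ² = Σ (O − E)² / E
  black-hulled: (167 − 182.25)² / 182.25 = 1.2761
  gray-hulled: (60 − 45.5625)² / 45.5625 = 4.5748
  white-hulled: (16 − 15.1875)² / 15.1875 = 0.0435
χ² = 1.2761 + 4.5748 + 0.0435 = 5.8944 ≈ 5.894

5.894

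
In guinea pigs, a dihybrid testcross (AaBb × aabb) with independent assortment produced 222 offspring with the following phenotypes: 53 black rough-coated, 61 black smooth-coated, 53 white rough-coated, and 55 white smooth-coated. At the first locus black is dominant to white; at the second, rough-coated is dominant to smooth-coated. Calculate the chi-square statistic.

0.775

A dihybrid testcross with independent assortment gives a 1:1:1:1 ratio.
Total ratio parts = 4. Expected numbers out of 222:
  black rough-coated: 222 × 1/4 = 55.5
  black smooth-coated: 222 × 1/4 = 55.5
  white rough-coated: 222 × 1/4 = 55.5
  white smooth-coated: 222 × 1/4 = 55.5
χ² = Σ (O − E)² / E
  black rough-coated: (53 − 55.5)² / 55.5 = 0.1126
  black smooth-coated: (61 − 55.5)² / 55.5 = 0.5450
  white rough-coated: (53 − 55.5)² / 55.5 = 0.1126
  white smooth-coated: (55 − 55.5)² / 55.5 = 0.0045
χ² = 0.1126 + 0.5450 + 0.1126 + 0.0045 = 0.7747 ≈ 0.775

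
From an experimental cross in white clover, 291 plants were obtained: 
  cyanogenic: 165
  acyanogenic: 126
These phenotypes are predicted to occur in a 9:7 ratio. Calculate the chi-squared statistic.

Total ratio parts = 16. Expected numbers out of 291:
  cyanogenic: 291 × 9/16 = 163.6875
  acyanogenic: 291 × 7/16 = 127.3125
χ² = Σ (O − E)² / E
  cyanogenic: (165 − 163.6875)² / 163.6875 = 0.0105
  acyanogenic: (126 − 127.3125)² / 127.3125 = 0.0135
χ² = 0.0105 + 0.0135 = 0.024

0.024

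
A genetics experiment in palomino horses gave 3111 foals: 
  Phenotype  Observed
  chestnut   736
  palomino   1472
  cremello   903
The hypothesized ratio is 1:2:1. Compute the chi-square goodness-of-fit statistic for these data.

The 1:2:1 ratio has 4 parts, so with N = 3111 the expected counts are:
  chestnut: 3111 × 1/4 = 777.75
  palomino: 3111 × 2/4 = 1555.5
  cremello: 3111 × 1/4 = 777.75
χ² = Σ (O − E)² / E
  chestnut: (736 − 777.75)² / 777.75 = 2.2412
  palomino: (1472 − 1555.5)² / 1555.5 = 4.4823
  cremello: (903 − 777.75)² / 777.75 = 20.1704
χ² = 2.2412 + 4.4823 + 20.1704 = 26.8939 ≈ 26.894

26.894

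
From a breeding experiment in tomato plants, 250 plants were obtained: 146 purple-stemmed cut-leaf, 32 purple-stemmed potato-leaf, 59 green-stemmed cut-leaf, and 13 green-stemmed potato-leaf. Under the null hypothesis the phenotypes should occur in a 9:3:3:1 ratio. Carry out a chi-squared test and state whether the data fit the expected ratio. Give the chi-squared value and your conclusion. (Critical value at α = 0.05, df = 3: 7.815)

8.503; not consistent

Expected counts for N = 250 under a 9:3:3:1 ratio (total parts = 16):
  purple-stemmed cut-leaf: 250 × 9/16 = 140.625
  purple-stemmed potato-leaf: 250 × 3/16 = 46.875
  green-stemmed cut-leaf: 250 × 3/16 = 46.875
  green-stemmed potato-leaf: 250 × 1/16 = 15.625
χ² = Σ (O − E)² / E
  purple-stemmed cut-leaf: (146 − 140.625)² / 140.625 = 0.2054
  purple-stemmed potato-leaf: (32 − 46.875)² / 46.875 = 4.7203
  green-stemmed cut-leaf: (59 − 46.875)² / 46.875 = 3.1363
  green-stemmed potato-leaf: (13 − 15.625)² / 15.625 = 0.4410
χ² = 0.2054 + 4.7203 + 3.1363 + 0.4410 = 8.503
Degrees of freedom = 4 − 1 = 3; critical value at α = 0.05 is 7.815.
Since 8.503 > 7.815, we reject the null hypothesis — the data do not fit the 9:3:3:1 ratio.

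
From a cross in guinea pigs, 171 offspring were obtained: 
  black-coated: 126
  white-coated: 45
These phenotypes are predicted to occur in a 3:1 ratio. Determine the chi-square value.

Under the 3:1 hypothesis (Σ ratio = 4, N = 171):
  black-coated: 171 × 3/4 = 128.25
  white-coated: 171 × 1/4 = 42.75
χ² = Σ (O − E)² / E
  black-coated: (126 − 128.25)² / 128.25 = 0.0395
  white-coated: (45 − 42.75)² / 42.75 = 0.1184
χ² = 0.0395 + 0.1184 = 0.1579 ≈ 0.158

0.158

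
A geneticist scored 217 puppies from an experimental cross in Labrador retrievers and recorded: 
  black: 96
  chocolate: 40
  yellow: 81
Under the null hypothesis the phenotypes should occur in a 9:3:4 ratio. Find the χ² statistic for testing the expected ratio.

Total ratio parts = 16. Expected numbers out of 217:
  black: 217 × 9/16 = 122.0625
  chocolate: 217 × 3/16 = 40.6875
  yellow: 217 × 4/16 = 54.25
χ² = Σ (O − E)² / E
  black: (96 − 122.0625)² / 122.0625 = 5.5648
  chocolate: (40 − 40.6875)² / 40.6875 = 0.0116
  yellow: (81 − 54.25)² / 54.25 = 13.1901
χ² = 5.5648 + 0.0116 + 13.1901 = 18.7665 ≈ 18.767

18.767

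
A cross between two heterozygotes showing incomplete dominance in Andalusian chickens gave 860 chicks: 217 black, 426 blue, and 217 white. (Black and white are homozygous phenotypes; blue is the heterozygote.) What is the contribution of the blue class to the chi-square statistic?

With incomplete dominance, a heterozygote × heterozygote cross gives a 1:2:1 phenotypic ratio.
Under the 1:2:1 hypothesis (Σ ratio = 4, N = 860):
  black: 860 × 1/4 = 215
  blue: 860 × 2/4 = 430
  white: 860 × 1/4 = 215
Contribution of blue: (426 − 430)² / 430 = 0.0372

0.037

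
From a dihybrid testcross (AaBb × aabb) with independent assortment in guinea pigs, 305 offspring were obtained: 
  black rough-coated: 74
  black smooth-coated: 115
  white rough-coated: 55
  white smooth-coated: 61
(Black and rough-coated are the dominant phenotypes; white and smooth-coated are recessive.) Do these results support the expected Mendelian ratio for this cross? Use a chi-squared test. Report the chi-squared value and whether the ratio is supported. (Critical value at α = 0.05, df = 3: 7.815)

A dihybrid testcross with independent assortment gives a 1:1:1:1 ratio.
The 1:1:1:1 ratio has 4 parts, so with N = 305 the expected counts are:
  black rough-coated: 305 × 1/4 = 76.25
  black smooth-coated: 305 × 1/4 = 76.25
  white rough-coated: 305 × 1/4 = 76.25
  white smooth-coated: 305 × 1/4 = 76.25
χ² = Σ (O − E)² / E
  black rough-coated: (74 − 76.25)² / 76.25 = 0.0664
  black smooth-coated: (115 − 76.25)² / 76.25 = 19.6926
  white rough-coated: (55 − 76.25)² / 76.25 = 5.9221
  white smooth-coated: (61 − 76.25)² / 76.25 = 3.0500
χ² = 0.0664 + 19.6926 + 5.9221 + 3.0500 = 28.7311 ≈ 28.731
Degrees of freedom = 4 − 1 = 3; critical value at α = 0.05 is 7.815.
Since 28.731 > 7.815, we reject the null hypothesis — the data do not fit the 1:1:1:1 ratio.

28.731; not consistent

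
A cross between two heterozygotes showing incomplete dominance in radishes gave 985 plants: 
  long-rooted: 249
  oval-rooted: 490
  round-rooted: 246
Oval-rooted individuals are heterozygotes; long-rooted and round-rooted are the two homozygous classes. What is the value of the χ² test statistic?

With incomplete dominance, a heterozygote × heterozygote cross gives a 1:2:1 phenotypic ratio.
The 1:2:1 ratio has 4 parts, so with N = 985 the expected counts are:
  long-rooted: 985 × 1/4 = 246.25
  oval-rooted: 985 × 2/4 = 492.5
  round-rooted: 985 × 1/4 = 246.25
χ² = Σ (O − E)² / E
  long-rooted: (249 − 246.25)² / 246.25 = 0.0307
  oval-rooted: (490 − 492.5)² / 492.5 = 0.0127
  round-rooted: (246 − 246.25)² / 246.25 = 0.0003
χ² = 0.0307 + 0.0127 + 0.0003 = 0.0437 ≈ 0.044

0.044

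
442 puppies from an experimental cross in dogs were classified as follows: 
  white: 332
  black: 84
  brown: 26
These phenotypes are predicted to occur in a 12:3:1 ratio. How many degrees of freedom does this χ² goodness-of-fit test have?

A goodness-of-fit test with 3 phenotype classes has df = 3 − 1 = 2.

2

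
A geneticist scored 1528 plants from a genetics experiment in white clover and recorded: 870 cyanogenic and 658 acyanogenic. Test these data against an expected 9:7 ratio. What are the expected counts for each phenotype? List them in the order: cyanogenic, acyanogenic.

859.5, 668.5

The 9:7 ratio has 16 parts, so with N = 1528 the expected counts are:
  cyanogenic: 1528 × 9/16 = 859.5
  acyanogenic: 1528 × 7/16 = 668.5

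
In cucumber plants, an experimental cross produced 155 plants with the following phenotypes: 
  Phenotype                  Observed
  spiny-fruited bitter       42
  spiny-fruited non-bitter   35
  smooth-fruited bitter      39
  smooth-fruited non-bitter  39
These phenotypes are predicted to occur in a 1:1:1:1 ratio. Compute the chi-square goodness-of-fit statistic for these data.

Total ratio parts = 4. Expected numbers out of 155:
  spiny-fruited bitter: 155 × 1/4 = 38.75
  spiny-fruited non-bitter: 155 × 1/4 = 38.75
  smooth-fruited bitter: 155 × 1/4 = 38.75
  smooth-fruited non-bitter: 155 × 1/4 = 38.75
χ² = Σ (O − E)² / E
  spiny-fruited bitter: (42 − 38.75)² / 38.75 = 0.2726
  spiny-fruited non-bitter: (35 − 38.75)² / 38.75 = 0.3629
  smooth-fruited bitter: (39 − 38.75)² / 38.75 = 0.0016
  smooth-fruited non-bitter: (39 − 38.75)² / 38.75 = 0.0016
χ² = 0.2726 + 0.3629 + 0.0016 + 0.0016 = 0.6387 ≈ 0.639

0.639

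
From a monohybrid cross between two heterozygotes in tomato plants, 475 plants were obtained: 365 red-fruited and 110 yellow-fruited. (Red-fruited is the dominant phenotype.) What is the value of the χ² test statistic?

0.860

For a monohybrid cross between heterozygotes with complete dominance, the expected phenotypic ratio is 3:1.
Total ratio parts = 4. Expected numbers out of 475:
  red-fruited: 475 × 3/4 = 356.25
  yellow-fruited: 475 × 1/4 = 118.75
χ² = Σ (O − E)² / E
  red-fruited: (365 − 356.25)² / 356.25 = 0.2149
  yellow-fruited: (110 − 118.75)² / 118.75 = 0.6447
χ² = 0.2149 + 0.6447 = 0.8596 ≈ 0.860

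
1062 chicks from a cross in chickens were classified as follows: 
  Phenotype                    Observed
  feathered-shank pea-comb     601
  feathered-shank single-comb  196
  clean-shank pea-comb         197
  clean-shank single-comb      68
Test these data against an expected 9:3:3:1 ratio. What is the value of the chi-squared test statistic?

0.134

The 9:3:3:1 ratio has 16 parts, so with N = 1062 the expected counts are:
  feathered-shank pea-comb: 1062 × 9/16 = 597.375
  feathered-shank single-comb: 1062 × 3/16 = 199.125
  clean-shank pea-comb: 1062 × 3/16 = 199.125
  clean-shank single-comb: 1062 × 1/16 = 66.375
χ² = Σ (O − E)² / E
  feathered-shank pea-comb: (601 − 597.375)² / 597.375 = 0.0220
  feathered-shank single-comb: (196 − 199.125)² / 199.125 = 0.0490
  clean-shank pea-comb: (197 − 199.125)² / 199.125 = 0.0227
  clean-shank single-comb: (68 − 66.375)² / 66.375 = 0.0398
χ² = 0.0220 + 0.0490 + 0.0227 + 0.0398 = 0.1335 ≈ 0.134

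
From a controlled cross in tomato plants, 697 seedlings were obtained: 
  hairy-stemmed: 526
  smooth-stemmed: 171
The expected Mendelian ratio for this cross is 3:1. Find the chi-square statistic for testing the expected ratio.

0.081

The 3:1 ratio has 4 parts, so with N = 697 the expected counts are:
  hairy-stemmed: 697 × 3/4 = 522.75
  smooth-stemmed: 697 × 1/4 = 174.25
χ² = Σ (O − E)² / E
  hairy-stemmed: (526 − 522.75)² / 522.75 = 0.0202
  smooth-stemmed: (171 − 174.25)² / 174.25 = 0.0606
χ² = 0.0202 + 0.0606 = 0.0808 ≈ 0.081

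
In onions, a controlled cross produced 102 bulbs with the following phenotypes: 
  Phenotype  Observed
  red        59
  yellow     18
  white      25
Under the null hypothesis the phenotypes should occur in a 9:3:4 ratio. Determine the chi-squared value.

0.122

Total ratio parts = 16. Expected numbers out of 102:
  red: 102 × 9/16 = 57.375
  yellow: 102 × 3/16 = 19.125
  white: 102 × 4/16 = 25.5
χ² = Σ (O − E)² / E
  red: (59 − 57.375)² / 57.375 = 0.0460
  yellow: (18 − 19.125)² / 19.125 = 0.0662
  white: (25 − 25.5)² / 25.5 = 0.0098
χ² = 0.0460 + 0.0662 + 0.0098 = 0.122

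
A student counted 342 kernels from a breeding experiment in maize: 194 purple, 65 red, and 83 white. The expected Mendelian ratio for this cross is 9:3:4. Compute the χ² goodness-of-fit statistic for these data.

0.099

The 9:3:4 ratio has 16 parts, so with N = 342 the expected counts are:
  purple: 342 × 9/16 = 192.375
  red: 342 × 3/16 = 64.125
  white: 342 × 4/16 = 85.5
χ² = Σ (O − E)² / E
  purple: (194 − 192.375)² / 192.375 = 0.0137
  red: (65 − 64.125)² / 64.125 = 0.0119
  white: (83 − 85.5)² / 85.5 = 0.0731
χ² = 0.0137 + 0.0119 + 0.0731 = 0.0987 ≈ 0.099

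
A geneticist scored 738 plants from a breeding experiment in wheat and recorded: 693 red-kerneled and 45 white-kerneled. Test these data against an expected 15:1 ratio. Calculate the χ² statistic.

Under the 15:1 hypothesis (Σ ratio = 16, N = 738):
  red-kerneled: 738 × 15/16 = 691.875
  white-kerneled: 738 × 1/16 = 46.125
χ² = Σ (O − E)² / E
  red-kerneled: (693 − 691.875)² / 691.875 = 0.0018
  white-kerneled: (45 − 46.125)² / 46.125 = 0.0274
χ² = 0.0018 + 0.0274 = 0.0292 ≈ 0.029

0.029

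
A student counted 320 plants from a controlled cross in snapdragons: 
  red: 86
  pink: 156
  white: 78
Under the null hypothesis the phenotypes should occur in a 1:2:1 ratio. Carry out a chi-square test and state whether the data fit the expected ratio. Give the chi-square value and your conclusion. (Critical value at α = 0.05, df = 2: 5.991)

0.600; consistent

The 1:2:1 ratio has 4 parts, so with N = 320 the expected counts are:
  red: 320 × 1/4 = 80
  pink: 320 × 2/4 = 160
  white: 320 × 1/4 = 80
χ² = Σ (O − E)² / E
  red: (86 − 80)² / 80 = 0.4500
  pink: (156 − 160)² / 160 = 0.1000
  white: (78 − 80)² / 80 = 0.0500
χ² = 0.4500 + 0.1000 + 0.0500 = 0.600
Degrees of freedom = 3 − 1 = 2; critical value at α = 0.05 is 5.991.
Since 0.600 < 5.991, we fail to reject the null hypothesis — the data are consistent with the 1:2:1 ratio.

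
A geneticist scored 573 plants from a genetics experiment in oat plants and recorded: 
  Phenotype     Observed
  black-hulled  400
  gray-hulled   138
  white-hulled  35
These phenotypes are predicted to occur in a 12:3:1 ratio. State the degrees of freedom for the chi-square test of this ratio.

2

A goodness-of-fit test with 3 phenotype classes has df = 3 − 1 = 2.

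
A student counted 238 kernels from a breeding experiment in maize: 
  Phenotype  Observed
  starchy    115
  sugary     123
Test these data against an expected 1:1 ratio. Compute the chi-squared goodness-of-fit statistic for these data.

0.269

The 1:1 ratio has 2 parts, so with N = 238 the expected counts are:
  starchy: 238 × 1/2 = 119
  sugary: 238 × 1/2 = 119
χ² = Σ (O − E)² / E
  starchy: (115 − 119)² / 119 = 0.1345
  sugary: (123 − 119)² / 119 = 0.1345
χ² = 0.1345 + 0.1345 = 0.269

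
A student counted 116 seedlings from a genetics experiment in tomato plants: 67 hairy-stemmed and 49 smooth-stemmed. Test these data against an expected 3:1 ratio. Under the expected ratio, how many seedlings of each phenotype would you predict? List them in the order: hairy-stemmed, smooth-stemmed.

Total ratio parts = 4. Expected numbers out of 116:
  hairy-stemmed: 116 × 3/4 = 87
  smooth-stemmed: 116 × 1/4 = 29

87, 29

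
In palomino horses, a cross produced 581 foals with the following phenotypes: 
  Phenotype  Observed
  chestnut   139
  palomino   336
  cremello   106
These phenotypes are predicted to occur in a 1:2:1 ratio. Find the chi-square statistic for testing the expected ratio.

Total ratio parts = 4. Expected numbers out of 581:
  chestnut: 581 × 1/4 = 145.25
  palomino: 581 × 2/4 = 290.5
  cremello: 581 × 1/4 = 145.25
χ² = Σ (O − E)² / E
  chestnut: (139 − 145.25)² / 145.25 = 0.2689
  palomino: (336 − 290.5)² / 290.5 = 7.1265
  cremello: (106 − 145.25)² / 145.25 = 10.6063
χ² = 0.2689 + 7.1265 + 10.6063 = 18.0017 ≈ 18.002

18.002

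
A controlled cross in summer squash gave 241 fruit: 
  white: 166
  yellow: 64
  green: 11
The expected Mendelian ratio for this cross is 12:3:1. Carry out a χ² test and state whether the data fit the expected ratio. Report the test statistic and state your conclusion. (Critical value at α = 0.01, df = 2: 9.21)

10.131; not consistent

Expected counts for N = 241 under a 12:3:1 ratio (total parts = 16):
  white: 241 × 12/16 = 180.75
  yellow: 241 × 3/16 = 45.1875
  green: 241 × 1/16 = 15.0625
χ² = Σ (O − E)² / E
  white: (166 − 180.75)² / 180.75 = 1.2037
  yellow: (64 − 45.1875)² / 45.1875 = 7.8320
  green: (11 − 15.0625)² / 15.0625 = 1.0957
χ² = 1.2037 + 7.8320 + 1.0957 = 10.1314 ≈ 10.131
Degrees of freedom = 3 − 1 = 2; critical value at α = 0.01 is 9.21.
Since 10.131 > 9.21, we reject the null hypothesis — the data do not fit the 12:3:1 ratio.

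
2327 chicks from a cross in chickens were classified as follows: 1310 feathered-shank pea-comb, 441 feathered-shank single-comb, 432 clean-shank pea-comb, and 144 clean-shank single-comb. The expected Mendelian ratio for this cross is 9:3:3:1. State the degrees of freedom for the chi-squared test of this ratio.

A goodness-of-fit test with 4 phenotype classes has df = 4 − 1 = 3.

3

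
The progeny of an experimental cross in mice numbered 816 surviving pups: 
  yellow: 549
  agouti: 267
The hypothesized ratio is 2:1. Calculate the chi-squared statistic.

Total ratio parts = 3. Expected numbers out of 816:
  yellow: 816 × 2/3 = 544
  agouti: 816 × 1/3 = 272
χ² = Σ (O − E)² / E
  yellow: (549 − 544)² / 544 = 0.0460
  agouti: (267 − 272)² / 272 = 0.0919
χ² = 0.0460 + 0.0919 = 0.1379 ≈ 0.138

0.138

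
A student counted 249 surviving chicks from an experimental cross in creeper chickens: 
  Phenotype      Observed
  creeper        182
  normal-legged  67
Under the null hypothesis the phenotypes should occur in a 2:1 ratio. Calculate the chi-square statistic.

Total ratio parts = 3. Expected numbers out of 249:
  creeper: 249 × 2/3 = 166
  normal-legged: 249 × 1/3 = 83
χ² = Σ (O − E)² / E
  creeper: (182 − 166)² / 166 = 1.5422
  normal-legged: (67 − 83)² / 83 = 3.0843
χ² = 1.5422 + 3.0843 = 4.6265 ≈ 4.627

4.627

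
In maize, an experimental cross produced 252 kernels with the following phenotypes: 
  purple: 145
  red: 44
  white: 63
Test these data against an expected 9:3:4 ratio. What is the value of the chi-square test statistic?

0.298

Total ratio parts = 16. Expected numbers out of 252:
  purple: 252 × 9/16 = 141.75
  red: 252 × 3/16 = 47.25
  white: 252 × 4/16 = 63
χ² = Σ (O − E)² / E
  purple: (145 − 141.75)² / 141.75 = 0.0745
  red: (44 − 47.25)² / 47.25 = 0.2235
  white: (63 − 63)² / 63 = 0.0000
χ² = 0.0745 + 0.2235 + 0.0000 = 0.298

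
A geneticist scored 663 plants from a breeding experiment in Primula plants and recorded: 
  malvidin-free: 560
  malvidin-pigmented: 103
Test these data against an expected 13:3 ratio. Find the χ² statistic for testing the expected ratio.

Expected counts for N = 663 under a 13:3 ratio (total parts = 16):
  malvidin-free: 663 × 13/16 = 538.6875
  malvidin-pigmented: 663 × 3/16 = 124.3125
χ² = Σ (O − E)² / E
  malvidin-free: (560 − 538.6875)² / 538.6875 = 0.8432
  malvidin-pigmented: (103 − 124.3125)² / 124.3125 = 3.6539
χ² = 0.8432 + 3.6539 = 4.4971 ≈ 4.497

4.497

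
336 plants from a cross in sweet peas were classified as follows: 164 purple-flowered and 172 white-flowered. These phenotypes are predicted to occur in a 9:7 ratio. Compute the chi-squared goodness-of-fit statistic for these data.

7.559

The 9:7 ratio has 16 parts, so with N = 336 the expected counts are:
  purple-flowered: 336 × 9/16 = 189
  white-flowered: 336 × 7/16 = 147
χ² = Σ (O − E)² / E
  purple-flowered: (164 − 189)² / 189 = 3.3069
  white-flowered: (172 − 147)² / 147 = 4.2517
χ² = 3.3069 + 4.2517 = 7.5586 ≈ 7.559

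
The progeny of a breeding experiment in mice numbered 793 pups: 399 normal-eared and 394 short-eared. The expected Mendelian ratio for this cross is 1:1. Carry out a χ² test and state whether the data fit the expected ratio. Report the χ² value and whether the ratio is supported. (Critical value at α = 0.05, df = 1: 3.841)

0.032; consistent

Expected counts for N = 793 under a 1:1 ratio (total parts = 2):
  normal-eared: 793 × 1/2 = 396.5
  short-eared: 793 × 1/2 = 396.5
χ² = Σ (O − E)² / E
  normal-eared: (399 − 396.5)² / 396.5 = 0.0158
  short-eared: (394 − 396.5)² / 396.5 = 0.0158
χ² = 0.0158 + 0.0158 = 0.0316 ≈ 0.032
Degrees of freedom = 2 − 1 = 1; critical value at α = 0.05 is 3.841.
Since 0.032 < 3.841, we fail to reject the null hypothesis — the data are consistent with the 1:1 ratio.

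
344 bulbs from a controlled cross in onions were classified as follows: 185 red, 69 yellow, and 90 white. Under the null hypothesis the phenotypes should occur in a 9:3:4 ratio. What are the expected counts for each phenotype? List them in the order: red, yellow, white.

Expected counts for N = 344 under a 9:3:4 ratio (total parts = 16):
  red: 344 × 9/16 = 193.5
  yellow: 344 × 3/16 = 64.5
  white: 344 × 4/16 = 86

193.5, 64.5, 86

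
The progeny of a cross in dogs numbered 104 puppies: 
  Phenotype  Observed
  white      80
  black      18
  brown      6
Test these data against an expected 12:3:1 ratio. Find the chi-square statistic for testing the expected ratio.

Expected counts for N = 104 under a 12:3:1 ratio (total parts = 16):
  white: 104 × 12/16 = 78
  black: 104 × 3/16 = 19.5
  brown: 104 × 1/16 = 6.5
χ² = Σ (O − E)² / E
  white: (80 − 78)² / 78 = 0.0513
  black: (18 − 19.5)² / 19.5 = 0.1154
  brown: (6 − 6.5)² / 6.5 = 0.0385
χ² = 0.0513 + 0.1154 + 0.0385 = 0.2052 ≈ 0.205

0.205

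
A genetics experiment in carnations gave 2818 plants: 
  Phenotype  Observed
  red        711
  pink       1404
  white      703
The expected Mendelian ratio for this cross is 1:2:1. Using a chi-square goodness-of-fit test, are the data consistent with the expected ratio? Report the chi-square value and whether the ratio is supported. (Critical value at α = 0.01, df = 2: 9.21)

Expected counts for N = 2818 under a 1:2:1 ratio (total parts = 4):
  red: 2818 × 1/4 = 704.5
  pink: 2818 × 2/4 = 1409
  white: 2818 × 1/4 = 704.5
χ² = Σ (O − E)² / E
  red: (711 − 704.5)² / 704.5 = 0.0600
  pink: (1404 − 1409)² / 1409 = 0.0177
  white: (703 − 704.5)² / 704.5 = 0.0032
χ² = 0.0600 + 0.0177 + 0.0032 = 0.0809 ≈ 0.081
Degrees of freedom = 3 − 1 = 2; critical value at α = 0.01 is 9.21.
Since 0.081 < 9.21, we fail to reject the null hypothesis — the data are consistent with the 1:2:1 ratio.

0.081; consistent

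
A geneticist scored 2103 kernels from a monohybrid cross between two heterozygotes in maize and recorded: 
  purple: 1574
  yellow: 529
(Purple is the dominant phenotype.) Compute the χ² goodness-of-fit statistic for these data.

For a monohybrid cross between heterozygotes with complete dominance, the expected phenotypic ratio is 3:1.
Under the 3:1 hypothesis (Σ ratio = 4, N = 2103):
  purple: 2103 × 3/4 = 1577.25
  yellow: 2103 × 1/4 = 525.75
χ² = Σ (O − E)² / E
  purple: (1574 − 1577.25)² / 1577.25 = 0.0067
  yellow: (529 − 525.75)² / 525.75 = 0.0201
χ² = 0.0067 + 0.0201 = 0.0268 ≈ 0.027

0.027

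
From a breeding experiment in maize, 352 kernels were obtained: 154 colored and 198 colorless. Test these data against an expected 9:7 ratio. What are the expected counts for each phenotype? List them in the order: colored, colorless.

Expected counts for N = 352 under a 9:7 ratio (total parts = 16):
  colored: 352 × 9/16 = 198
  colorless: 352 × 7/16 = 154

198, 154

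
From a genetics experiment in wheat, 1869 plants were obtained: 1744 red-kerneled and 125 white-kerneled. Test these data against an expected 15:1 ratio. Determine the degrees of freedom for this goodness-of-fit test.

1

A goodness-of-fit test with 2 phenotype classes has df = 2 − 1 = 1.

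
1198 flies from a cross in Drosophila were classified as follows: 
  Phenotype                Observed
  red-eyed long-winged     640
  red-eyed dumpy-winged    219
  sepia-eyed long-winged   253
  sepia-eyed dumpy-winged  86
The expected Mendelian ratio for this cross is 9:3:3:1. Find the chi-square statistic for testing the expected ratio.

Expected counts for N = 1198 under a 9:3:3:1 ratio (total parts = 16):
  red-eyed long-winged: 1198 × 9/16 = 673.875
  red-eyed dumpy-winged: 1198 × 3/16 = 224.625
  sepia-eyed long-winged: 1198 × 3/16 = 224.625
  sepia-eyed dumpy-winged: 1198 × 1/16 = 74.875
χ² = Σ (O − E)² / E
  red-eyed long-winged: (640 − 673.875)² / 673.875 = 1.7029
  red-eyed dumpy-winged: (219 − 224.625)² / 224.625 = 0.1409
  sepia-eyed long-winged: (253 − 224.625)² / 224.625 = 3.5844
  sepia-eyed dumpy-winged: (86 − 74.875)² / 74.875 = 1.6530
χ² = 1.7029 + 0.1409 + 3.5844 + 1.6530 = 7.0812 ≈ 7.081

7.081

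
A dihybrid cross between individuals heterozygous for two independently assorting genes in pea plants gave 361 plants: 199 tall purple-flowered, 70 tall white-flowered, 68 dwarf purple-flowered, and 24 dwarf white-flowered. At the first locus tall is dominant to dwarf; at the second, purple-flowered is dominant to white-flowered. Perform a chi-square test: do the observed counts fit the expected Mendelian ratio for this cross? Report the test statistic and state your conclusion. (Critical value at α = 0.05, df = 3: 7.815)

A dihybrid F₂ with independent assortment and complete dominance at both loci gives a 9:3:3:1 phenotypic ratio.
Under the 9:3:3:1 hypothesis (Σ ratio = 16, N = 361):
  tall purple-flowered: 361 × 9/16 = 203.0625
  tall white-flowered: 361 × 3/16 = 67.6875
  dwarf purple-flowered: 361 × 3/16 = 67.6875
  dwarf white-flowered: 361 × 1/16 = 22.5625
χ² = Σ (O − E)² / E
  tall purple-flowered: (199 − 203.0625)² / 203.0625 = 0.0813
  tall white-flowered: (70 − 67.6875)² / 67.6875 = 0.0790
  dwarf purple-flowered: (68 − 67.6875)² / 67.6875 = 0.0014
  dwarf white-flowered: (24 − 22.5625)² / 22.5625 = 0.0916
χ² = 0.0813 + 0.0790 + 0.0014 + 0.0916 = 0.2533 ≈ 0.253
Degrees of freedom = 4 − 1 = 3; critical value at α = 0.05 is 7.815.
Since 0.253 < 7.815, we fail to reject the null hypothesis — the data are consistent with the 9:3:3:1 ratio.

0.253; consistent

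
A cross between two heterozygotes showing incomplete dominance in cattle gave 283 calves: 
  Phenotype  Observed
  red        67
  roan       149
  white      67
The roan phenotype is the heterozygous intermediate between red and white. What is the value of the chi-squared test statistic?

0.795

With incomplete dominance, a heterozygote × heterozygote cross gives a 1:2:1 phenotypic ratio.
The 1:2:1 ratio has 4 parts, so with N = 283 the expected counts are:
  red: 283 × 1/4 = 70.75
  roan: 283 × 2/4 = 141.5
  white: 283 × 1/4 = 70.75
χ² = Σ (O − E)² / E
  red: (67 − 70.75)² / 70.75 = 0.1988
  roan: (149 − 141.5)² / 141.5 = 0.3975
  white: (67 − 70.75)² / 70.75 = 0.1988
χ² = 0.1988 + 0.3975 + 0.1988 = 0.7951 ≈ 0.795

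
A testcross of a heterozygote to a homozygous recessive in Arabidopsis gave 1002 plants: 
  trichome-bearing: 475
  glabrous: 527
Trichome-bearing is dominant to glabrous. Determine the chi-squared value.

2.699

A testcross of a heterozygote (Aa × aa) gives a 1:1 phenotypic ratio.
Total ratio parts = 2. Expected numbers out of 1002:
  trichome-bearing: 1002 × 1/2 = 501
  glabrous: 1002 × 1/2 = 501
χ² = Σ (O − E)² / E
  trichome-bearing: (475 − 501)² / 501 = 1.3493
  glabrous: (527 − 501)² / 501 = 1.3493
χ² = 1.3493 + 1.3493 = 2.6986 ≈ 2.699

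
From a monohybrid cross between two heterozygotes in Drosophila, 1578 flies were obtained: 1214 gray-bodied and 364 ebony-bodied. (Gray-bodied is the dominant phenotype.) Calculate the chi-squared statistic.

3.144

For a monohybrid cross between heterozygotes with complete dominance, the expected phenotypic ratio is 3:1.
Total ratio parts = 4. Expected numbers out of 1578:
  gray-bodied: 1578 × 3/4 = 1183.5
  ebony-bodied: 1578 × 1/4 = 394.5
χ² = Σ (O − E)² / E
  gray-bodied: (1214 − 1183.5)² / 1183.5 = 0.7860
  ebony-bodied: (364 − 394.5)² / 394.5 = 2.3580
χ² = 0.7860 + 2.3580 = 3.144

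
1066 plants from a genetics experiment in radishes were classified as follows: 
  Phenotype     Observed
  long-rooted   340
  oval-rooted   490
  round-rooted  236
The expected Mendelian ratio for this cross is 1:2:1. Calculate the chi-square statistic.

27.231

Under the 1:2:1 hypothesis (Σ ratio = 4, N = 1066):
  long-rooted: 1066 × 1/4 = 266.5
  oval-rooted: 1066 × 2/4 = 533
  round-rooted: 1066 × 1/4 = 266.5
χ² = Σ (O − E)² / E
  long-rooted: (340 − 266.5)² / 266.5 = 20.2711
  oval-rooted: (490 − 533)² / 533 = 3.4690
  round-rooted: (236 − 266.5)² / 266.5 = 3.4906
χ² = 20.2711 + 3.4690 + 3.4906 = 27.2307 ≈ 27.231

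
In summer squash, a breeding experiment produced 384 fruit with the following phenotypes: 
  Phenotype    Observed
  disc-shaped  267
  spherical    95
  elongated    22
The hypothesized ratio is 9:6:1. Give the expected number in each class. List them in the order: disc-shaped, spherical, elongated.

The 9:6:1 ratio has 16 parts, so with N = 384 the expected counts are:
  disc-shaped: 384 × 9/16 = 216
  spherical: 384 × 6/16 = 144
  elongated: 384 × 1/16 = 24

216, 144, 24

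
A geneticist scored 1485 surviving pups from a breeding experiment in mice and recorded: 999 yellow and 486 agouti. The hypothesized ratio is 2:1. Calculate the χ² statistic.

0.245

Under the 2:1 hypothesis (Σ ratio = 3, N = 1485):
  yellow: 1485 × 2/3 = 990
  agouti: 1485 × 1/3 = 495
χ² = Σ (O − E)² / E
  yellow: (999 − 990)² / 990 = 0.0818
  agouti: (486 − 495)² / 495 = 0.1636
χ² = 0.0818 + 0.1636 = 0.2454 ≈ 0.245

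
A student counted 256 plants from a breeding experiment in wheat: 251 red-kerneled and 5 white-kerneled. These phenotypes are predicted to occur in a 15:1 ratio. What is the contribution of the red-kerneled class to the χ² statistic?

0.504

Expected counts for N = 256 under a 15:1 ratio (total parts = 16):
  red-kerneled: 256 × 15/16 = 240
  white-kerneled: 256 × 1/16 = 16
Contribution of red-kerneled: (251 − 240)² / 240 = 0.5042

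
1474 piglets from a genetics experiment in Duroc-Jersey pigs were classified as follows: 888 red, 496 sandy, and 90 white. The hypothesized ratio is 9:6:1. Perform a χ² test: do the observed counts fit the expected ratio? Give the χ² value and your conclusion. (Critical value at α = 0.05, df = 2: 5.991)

10.056; not consistent

Total ratio parts = 16. Expected numbers out of 1474:
  red: 1474 × 9/16 = 829.125
  sandy: 1474 × 6/16 = 552.75
  white: 1474 × 1/16 = 92.125
χ² = Σ (O − E)² / E
  red: (888 − 829.125)² / 829.125 = 4.1806
  sandy: (496 − 552.75)² / 552.75 = 5.8264
  white: (90 − 92.125)² / 92.125 = 0.0490
χ² = 4.1806 + 5.8264 + 0.0490 = 10.056
Degrees of freedom = 3 − 1 = 2; critical value at α = 0.05 is 5.991.
Since 10.056 > 5.991, we reject the null hypothesis — the data do not fit the 9:6:1 ratio.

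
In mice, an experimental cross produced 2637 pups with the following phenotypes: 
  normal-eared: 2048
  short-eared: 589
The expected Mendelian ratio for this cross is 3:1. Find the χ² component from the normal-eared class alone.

2.495

Total ratio parts = 4. Expected numbers out of 2637:
  normal-eared: 2637 × 3/4 = 1977.75
  short-eared: 2637 × 1/4 = 659.25
Contribution of normal-eared: (2048 − 1977.75)² / 1977.75 = 2.4953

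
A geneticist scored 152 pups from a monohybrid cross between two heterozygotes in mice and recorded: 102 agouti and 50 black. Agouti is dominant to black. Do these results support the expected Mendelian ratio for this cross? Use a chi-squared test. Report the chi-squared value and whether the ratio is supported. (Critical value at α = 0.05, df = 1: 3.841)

For a monohybrid cross between heterozygotes with complete dominance, the expected phenotypic ratio is 3:1.
Total ratio parts = 4. Expected numbers out of 152:
  agouti: 152 × 3/4 = 114
  black: 152 × 1/4 = 38
χ² = Σ (O − E)² / E
  agouti: (102 − 114)² / 114 = 1.2632
  black: (50 − 38)² / 38 = 3.7895
χ² = 1.2632 + 3.7895 = 5.0527 ≈ 5.053
Degrees of freedom = 2 − 1 = 1; critical value at α = 0.05 is 3.841.
Since 5.053 > 3.841, we reject the null hypothesis — the data do not fit the 3:1 ratio.

5.053; not consistent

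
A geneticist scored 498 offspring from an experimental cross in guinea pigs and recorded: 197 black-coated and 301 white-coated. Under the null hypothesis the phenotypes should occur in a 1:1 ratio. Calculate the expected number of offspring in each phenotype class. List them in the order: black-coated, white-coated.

249, 249

Total ratio parts = 2. Expected numbers out of 498:
  black-coated: 498 × 1/2 = 249
  white-coated: 498 × 1/2 = 249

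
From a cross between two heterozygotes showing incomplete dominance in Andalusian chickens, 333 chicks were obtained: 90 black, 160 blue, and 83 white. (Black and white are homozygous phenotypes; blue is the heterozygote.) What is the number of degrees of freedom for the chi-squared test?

With incomplete dominance, a heterozygote × heterozygote cross gives a 1:2:1 phenotypic ratio.
A goodness-of-fit test with 3 phenotype classes has df = 3 − 1 = 2.

2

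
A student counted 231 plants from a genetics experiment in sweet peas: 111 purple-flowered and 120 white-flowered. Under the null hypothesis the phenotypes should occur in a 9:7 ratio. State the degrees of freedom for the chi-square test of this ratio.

A goodness-of-fit test with 2 phenotype classes has df = 2 − 1 = 1.

1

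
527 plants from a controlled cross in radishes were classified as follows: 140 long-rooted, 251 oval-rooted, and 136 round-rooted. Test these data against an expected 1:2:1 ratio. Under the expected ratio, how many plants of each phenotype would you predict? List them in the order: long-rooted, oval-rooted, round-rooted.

131.75, 263.5, 131.75

Expected counts for N = 527 under a 1:2:1 ratio (total parts = 4):
  long-rooted: 527 × 1/4 = 131.75
  oval-rooted: 527 × 2/4 = 263.5
  round-rooted: 527 × 1/4 = 131.75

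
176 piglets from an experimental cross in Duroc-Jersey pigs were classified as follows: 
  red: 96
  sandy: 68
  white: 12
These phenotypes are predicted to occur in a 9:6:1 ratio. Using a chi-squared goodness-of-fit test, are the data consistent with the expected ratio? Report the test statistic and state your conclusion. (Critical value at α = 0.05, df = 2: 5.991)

0.242; consistent

Expected counts for N = 176 under a 9:6:1 ratio (total parts = 16):
  red: 176 × 9/16 = 99
  sandy: 176 × 6/16 = 66
  white: 176 × 1/16 = 11
χ² = Σ (O − E)² / E
  red: (96 − 99)² / 99 = 0.0909
  sandy: (68 − 66)² / 66 = 0.0606
  white: (12 − 11)² / 11 = 0.0909
χ² = 0.0909 + 0.0606 + 0.0909 = 0.2424 ≈ 0.242
Degrees of freedom = 3 − 1 = 2; critical value at α = 0.05 is 5.991.
Since 0.242 < 5.991, we fail to reject the null hypothesis — the data are consistent with the 9:6:1 ratio.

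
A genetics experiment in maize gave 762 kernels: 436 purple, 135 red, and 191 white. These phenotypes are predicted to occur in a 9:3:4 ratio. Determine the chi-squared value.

Expected counts for N = 762 under a 9:3:4 ratio (total parts = 16):
  purple: 762 × 9/16 = 428.625
  red: 762 × 3/16 = 142.875
  white: 762 × 4/16 = 190.5
χ² = Σ (O − E)² / E
  purple: (436 − 428.625)² / 428.625 = 0.1269
  red: (135 − 142.875)² / 142.875 = 0.4341
  white: (191 − 190.5)² / 190.5 = 0.0013
χ² = 0.1269 + 0.4341 + 0.0013 = 0.5623 ≈ 0.562

0.562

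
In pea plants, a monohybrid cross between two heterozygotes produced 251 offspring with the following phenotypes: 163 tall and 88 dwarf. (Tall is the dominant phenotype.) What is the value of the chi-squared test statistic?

13.547

For a monohybrid cross between heterozygotes with complete dominance, the expected phenotypic ratio is 3:1.
Under the 3:1 hypothesis (Σ ratio = 4, N = 251):
  tall: 251 × 3/4 = 188.25
  dwarf: 251 × 1/4 = 62.75
χ² = Σ (O − E)² / E
  tall: (163 − 188.25)² / 188.25 = 3.3868
  dwarf: (88 − 62.75)² / 62.75 = 10.1604
χ² = 3.3868 + 10.1604 = 13.5472 ≈ 13.547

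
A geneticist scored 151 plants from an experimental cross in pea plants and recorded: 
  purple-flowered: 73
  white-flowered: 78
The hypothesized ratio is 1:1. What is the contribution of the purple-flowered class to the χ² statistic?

0.083

Under the 1:1 hypothesis (Σ ratio = 2, N = 151):
  purple-flowered: 151 × 1/2 = 75.5
  white-flowered: 151 × 1/2 = 75.5
Contribution of purple-flowered: (73 − 75.5)² / 75.5 = 0.0828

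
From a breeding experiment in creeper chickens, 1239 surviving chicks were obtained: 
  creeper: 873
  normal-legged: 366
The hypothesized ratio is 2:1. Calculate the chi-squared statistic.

Under the 2:1 hypothesis (Σ ratio = 3, N = 1239):
  creeper: 1239 × 2/3 = 826
  normal-legged: 1239 × 1/3 = 413
χ² = Σ (O − E)² / E
  creeper: (873 − 826)² / 826 = 2.6743
  normal-legged: (366 − 413)² / 413 = 5.3487
χ² = 2.6743 + 5.3487 = 8.023

8.023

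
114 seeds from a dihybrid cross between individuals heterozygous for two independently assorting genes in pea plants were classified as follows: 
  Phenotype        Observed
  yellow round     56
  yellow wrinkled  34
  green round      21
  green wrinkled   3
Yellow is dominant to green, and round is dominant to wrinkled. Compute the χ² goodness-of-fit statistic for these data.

A dihybrid F₂ with independent assortment and complete dominance at both loci gives a 9:3:3:1 phenotypic ratio.
Under the 9:3:3:1 hypothesis (Σ ratio = 16, N = 114):
  yellow round: 114 × 9/16 = 64.125
  yellow wrinkled: 114 × 3/16 = 21.375
  green round: 114 × 3/16 = 21.375
  green wrinkled: 114 × 1/16 = 7.125
χ² = Σ (O − E)² / E
  yellow round: (56 − 64.125)² / 64.125 = 1.0295
  yellow wrinkled: (34 − 21.375)² / 21.375 = 7.4569
  green round: (21 − 21.375)² / 21.375 = 0.0066
  green wrinkled: (3 − 7.125)² / 7.125 = 2.3882
χ² = 1.0295 + 7.4569 + 0.0066 + 2.3882 = 10.8812 ≈ 10.881

10.881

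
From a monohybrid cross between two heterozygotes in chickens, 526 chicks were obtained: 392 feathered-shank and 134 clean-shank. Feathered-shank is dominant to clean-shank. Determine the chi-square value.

For a monohybrid cross between heterozygotes with complete dominance, the expected phenotypic ratio is 3:1.
Total ratio parts = 4. Expected numbers out of 526:
  feathered-shank: 526 × 3/4 = 394.5
  clean-shank: 526 × 1/4 = 131.5
χ² = Σ (O − E)² / E
  feathered-shank: (392 − 394.5)² / 394.5 = 0.0158
  clean-shank: (134 − 131.5)² / 131.5 = 0.0475
χ² = 0.0158 + 0.0475 = 0.0633 ≈ 0.063

0.063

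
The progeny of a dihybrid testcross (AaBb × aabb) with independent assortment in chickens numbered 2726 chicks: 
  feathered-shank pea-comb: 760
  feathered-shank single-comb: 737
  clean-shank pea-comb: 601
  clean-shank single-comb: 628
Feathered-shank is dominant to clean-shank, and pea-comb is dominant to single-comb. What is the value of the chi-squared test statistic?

27.271

A dihybrid testcross with independent assortment gives a 1:1:1:1 ratio.
Total ratio parts = 4. Expected numbers out of 2726:
  feathered-shank pea-comb: 2726 × 1/4 = 681.5
  feathered-shank single-comb: 2726 × 1/4 = 681.5
  clean-shank pea-comb: 2726 × 1/4 = 681.5
  clean-shank single-comb: 2726 × 1/4 = 681.5
χ² = Σ (O − E)² / E
  feathered-shank pea-comb: (760 − 681.5)² / 681.5 = 9.0422
  feathered-shank single-comb: (737 − 681.5)² / 681.5 = 4.5198
  clean-shank pea-comb: (601 − 681.5)² / 681.5 = 9.5088
  clean-shank single-comb: (628 − 681.5)² / 681.5 = 4.1999
χ² = 9.0422 + 4.5198 + 9.5088 + 4.1999 = 27.2707 ≈ 27.271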